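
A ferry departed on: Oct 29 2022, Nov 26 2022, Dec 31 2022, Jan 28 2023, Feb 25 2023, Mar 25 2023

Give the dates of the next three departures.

Apr 29 2023, May 27 2023, Jun 24 2023

Every date is a Saturday; gaps 28, 35, 28, 28, 28 days.
Each is the last Saturday of its month (at least one falls on the 29th or later, ruling out '4th Saturday').
April 2023 ends with Saturday Apr 29 2023.
Last Saturday of May 2023: May 27 2023.
June 2023 ends with Saturday Jun 24 2023.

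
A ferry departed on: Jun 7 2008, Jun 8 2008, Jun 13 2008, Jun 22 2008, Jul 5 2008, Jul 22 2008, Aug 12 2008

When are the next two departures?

The spacing grows by 4 each time: 1, 5, 9, 13, 17, 21 days.
Next gap: 25 days. Aug 12 2008 + 25 days = Sep 6 2008.
Next gap: 29 days. Sep 6 2008 + 29 days = Oct 5 2008.

Sep 6 2008, Oct 5 2008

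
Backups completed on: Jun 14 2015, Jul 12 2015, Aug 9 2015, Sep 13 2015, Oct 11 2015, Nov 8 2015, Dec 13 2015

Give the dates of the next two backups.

Jan 10 2016, Feb 14 2016

Gaps: 28, 28, 35, 28, 28, 35 days — a mix of 28 and 35. Every date is a Sunday.
Each is the 2nd Sunday of its month.
January 2016 — 2nd Sunday is Jan 10 2016.
2nd Sunday of February 2016: Feb 14 2016.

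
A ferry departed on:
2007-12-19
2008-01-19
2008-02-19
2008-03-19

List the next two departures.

2008-04-19, 2008-05-19

The day-of-month is always 19 (31, 31, 29 days between events).
So this recurs on the 19th of each month.
Next: April 2008 → 2008-04-19.
Next: May 2008 → 2008-05-19.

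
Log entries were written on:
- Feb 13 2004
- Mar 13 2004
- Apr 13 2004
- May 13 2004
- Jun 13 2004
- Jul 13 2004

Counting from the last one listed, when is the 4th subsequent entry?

Each date is the 13th; the gaps (29, 31, 30, 31, 30) track the month lengths.
The rule is the 13th of each month.
August 2004: Aug 13 2004.
September 2004: Sep 13 2004.
Next: October 2004 → Oct 13 2004.
November 2004: Nov 13 2004.

Nov 13 2004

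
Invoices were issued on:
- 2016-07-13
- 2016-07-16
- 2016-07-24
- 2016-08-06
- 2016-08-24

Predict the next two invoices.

2016-09-16, 2016-10-14

Gaps: 3, 8, 13, 18 days — each gap is 5 larger than the previous one.
Next gap: 23 days. 2016-08-24 + 23 days = 2016-09-16.
Next gap: 28 days. 2016-09-16 + 28 days = 2016-10-14.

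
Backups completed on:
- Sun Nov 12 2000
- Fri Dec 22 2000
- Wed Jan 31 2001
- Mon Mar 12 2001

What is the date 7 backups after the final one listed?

Every event comes 40 days after the last (40, 40, 40).
Mon Mar 12 2001 + 40 days = Sat Apr 21 2001.
Sat Apr 21 2001 + 40 days = Thu May 31 2001.
Thu May 31 2001 + 40 days = Tue Jul 10 2001.
Tue Jul 10 2001 + 40 days = Sun Aug 19 2001.
Sun Aug 19 2001 + 40 days = Fri Sep 28 2001.
Fri Sep 28 2001 + 40 days = Wed Nov 7 2001.
Wed Nov 7 2001 + 40 days = Mon Dec 17 2001.

Mon Dec 17 2001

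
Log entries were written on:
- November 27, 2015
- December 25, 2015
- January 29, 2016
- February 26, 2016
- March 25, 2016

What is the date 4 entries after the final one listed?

Every date is a Friday; gaps 28, 35, 28, 28 days.
Each is the last Friday of its month (at least one falls on the 29th or later, ruling out '4th Friday').
April 2016 ends with Friday April 29, 2016.
Last Friday of May 2016: May 27, 2016.
Last Friday of June 2016: June 24, 2016.
July 2016 ends with Friday July 29, 2016.

July 29, 2016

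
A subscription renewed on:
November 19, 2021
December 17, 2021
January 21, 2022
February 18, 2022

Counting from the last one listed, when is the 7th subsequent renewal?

These are Fridays at 28- or 35-day spacing (28, 35, 28).
The pattern: 3rd Friday of the month.
March 2022 — 3rd Friday is March 18, 2022.
3rd Friday of April 2022: April 15, 2022.
3rd Friday of May 2022: May 20, 2022.
June 2022 — 3rd Friday is June 17, 2022.
July 2022 — 3rd Friday is July 15, 2022.
3rd Friday of August 2022: August 19, 2022.
3rd Friday of September 2022: September 16, 2022.

September 16, 2022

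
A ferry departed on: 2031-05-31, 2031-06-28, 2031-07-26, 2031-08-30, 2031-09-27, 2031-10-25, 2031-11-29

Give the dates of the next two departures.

2031-12-27, 2032-01-31

All Saturdays; the gaps (28, 28, 35, 28, 28, 35) vary with month length.
This is the last Saturday of each month.
Last Saturday of December 2031: 2031-12-27.
Last Saturday of January 2032: 2032-01-31.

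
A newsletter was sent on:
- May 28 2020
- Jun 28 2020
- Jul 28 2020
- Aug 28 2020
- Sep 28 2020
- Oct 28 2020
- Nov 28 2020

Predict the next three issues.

Gaps: 31, 30, 31, 31, 30, 31 days — not constant. Every event is on the 28th of the month.
Pattern: the 28th of each month.
Next: December 2020 → Dec 28 2020.
January 2021: Jan 28 2021.
Next: February 2021 → Feb 28 2021.

Dec 28 2020, Jan 28 2021, Feb 28 2021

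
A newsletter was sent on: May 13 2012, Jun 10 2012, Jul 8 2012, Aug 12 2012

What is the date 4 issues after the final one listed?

Dec 9 2012

These are Sundays at 28- or 35-day spacing (28, 28, 35).
The pattern: 2nd Sunday of the month.
September 2012 — 2nd Sunday is Sep 9 2012.
2nd Sunday of October 2012: Oct 14 2012.
November 2012 — 2nd Sunday is Nov 11 2012.
2nd Sunday of December 2012: Dec 9 2012.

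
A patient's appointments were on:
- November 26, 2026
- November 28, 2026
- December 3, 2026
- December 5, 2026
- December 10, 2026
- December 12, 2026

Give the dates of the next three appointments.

Gaps: 2, 5, 2, 5, 2 days — not constant, but cyclic with period 2.
The events fall on every Thursday and Saturday.
The following Thursday is December 17, 2026.
The following Saturday is December 19, 2026.
The following Thursday is December 24, 2026.

December 17, 2026; December 19, 2026; December 24, 2026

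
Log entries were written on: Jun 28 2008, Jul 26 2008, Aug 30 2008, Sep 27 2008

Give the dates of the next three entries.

Every date is a Saturday; gaps 28, 35, 28 days.
Each is the last Saturday of its month (at least one falls on the 29th or later, ruling out '4th Saturday').
Last Saturday of October 2008: Oct 25 2008.
November 2008 ends with Saturday Nov 29 2008.
December 2008 ends with Saturday Dec 27 2008.

Oct 25 2008, Nov 29 2008, Dec 27 2008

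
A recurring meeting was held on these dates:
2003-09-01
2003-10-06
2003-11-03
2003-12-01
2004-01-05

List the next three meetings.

2004-02-02, 2004-03-01, 2004-04-05

Gaps: 35, 28, 28, 35 days — a mix of 28 and 35. Every date is a Monday.
Each is the 1st Monday of its month.
February 2004 — 1st Monday is 2004-02-02.
1st Monday of March 2004: 2004-03-01.
1st Monday of April 2004: 2004-04-05.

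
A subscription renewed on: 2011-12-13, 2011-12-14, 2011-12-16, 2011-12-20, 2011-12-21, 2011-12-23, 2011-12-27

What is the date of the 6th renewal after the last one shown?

2012-01-10

Gaps: 1, 2, 4, 1, 2, 4 days — not constant, but cyclic with period 3.
The events fall on every Tuesday, Wednesday and Friday.
Next Wednesday: 2011-12-28.
The following Friday is 2011-12-30.
The following Tuesday is 2012-01-03.
Next Wednesday: 2012-01-04.
Next Friday: 2012-01-06.
The following Tuesday is 2012-01-10.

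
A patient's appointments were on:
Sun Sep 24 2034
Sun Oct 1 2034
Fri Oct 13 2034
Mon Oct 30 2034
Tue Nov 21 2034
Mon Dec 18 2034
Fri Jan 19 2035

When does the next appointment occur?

Intervals are 7, 12, 17, 22, 27, 32 days — an arithmetic progression with common difference 5.
Next gap: 37 days. Fri Jan 19 2035 + 37 days = Sun Feb 25 2035.

Sun Feb 25 2035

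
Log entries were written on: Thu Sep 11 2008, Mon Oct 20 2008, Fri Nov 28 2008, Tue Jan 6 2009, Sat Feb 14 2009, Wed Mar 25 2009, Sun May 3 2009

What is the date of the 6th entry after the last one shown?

The spacing is 39, 39, 39, 39, 39, 39 days — always 39 days.
Sun May 3 2009 + 39 days = Thu Jun 11 2009.
Thu Jun 11 2009 + 39 days = Mon Jul 20 2009.
Mon Jul 20 2009 + 39 days = Fri Aug 28 2009.
Fri Aug 28 2009 + 39 days = Tue Oct 6 2009.
Tue Oct 6 2009 + 39 days = Sat Nov 14 2009.
Sat Nov 14 2009 + 39 days = Wed Dec 23 2009.

Wed Dec 23 2009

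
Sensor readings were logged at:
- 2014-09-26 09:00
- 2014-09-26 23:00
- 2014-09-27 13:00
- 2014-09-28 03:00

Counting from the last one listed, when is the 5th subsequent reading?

The interval is a steady 14 hours (14, 14, 14).
2014-09-28 03:00 + 14 h = 2014-09-28 17:00.
2014-09-28 17:00 + 14 h = 2014-09-29 07:00.
2014-09-29 07:00 + 14 h = 2014-09-29 21:00.
2014-09-29 21:00 + 14 h = 2014-09-30 11:00.
2014-09-30 11:00 + 14 h = 2014-10-01 01:00.

2014-10-01 01:00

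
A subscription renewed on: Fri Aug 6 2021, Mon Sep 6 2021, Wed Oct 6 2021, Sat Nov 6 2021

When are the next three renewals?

The day-of-month is always 6 (31, 30, 31 days between events).
So this recurs on the 6th of each month.
Next: December 2021 → Mon Dec 6 2021.
Next: January 2022 → Thu Jan 6 2022.
February 2022: Sun Feb 6 2022.

Mon Dec 6 2021, Thu Jan 6 2022, Sun Feb 6 2022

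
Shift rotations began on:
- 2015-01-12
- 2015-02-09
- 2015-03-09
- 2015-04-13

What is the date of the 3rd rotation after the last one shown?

Gaps: 28, 28, 35 days — a mix of 28 and 35. Every date is a Monday.
Each is the 2nd Monday of its month.
May 2015 — 2nd Monday is 2015-05-11.
2nd Monday of June 2015: 2015-06-08.
2nd Monday of July 2015: 2015-07-13.

2015-07-13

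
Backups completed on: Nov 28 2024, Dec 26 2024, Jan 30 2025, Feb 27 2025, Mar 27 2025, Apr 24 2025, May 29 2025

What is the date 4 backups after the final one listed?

These are Thursdays with 28, 35, 28, 28, 28, 35-day gaps.
Each is the final Thursday of its month — Jan 30 2025 is past the 28th, so '4th Thursday' doesn't fit.
June 2025 ends with Thursday Jun 26 2025.
July 2025 ends with Thursday Jul 31 2025.
August 2025 ends with Thursday Aug 28 2025.
September 2025 ends with Thursday Sep 25 2025.

Sep 25 2025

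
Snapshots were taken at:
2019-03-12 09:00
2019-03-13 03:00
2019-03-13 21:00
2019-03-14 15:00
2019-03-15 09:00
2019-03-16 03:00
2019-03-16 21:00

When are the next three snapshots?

The interval is a steady 18 hours (18, 18, 18, 18, 18, 18).
2019-03-16 21:00 + 18 h = 2019-03-17 15:00.
2019-03-17 15:00 + 18 h = 2019-03-18 09:00.
2019-03-18 09:00 + 18 h = 2019-03-19 03:00.

2019-03-17 15:00, 2019-03-18 09:00, 2019-03-19 03:00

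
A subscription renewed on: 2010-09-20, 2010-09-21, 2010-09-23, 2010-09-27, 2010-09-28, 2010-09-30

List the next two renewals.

2010-10-04, 2010-10-05

The gap pattern 1, 2, 4, 1, 2 repeats every 3 events.
These are the Mondays, Tuesdays and Thursdays of each week.
The following Monday is 2010-10-04.
Next Tuesday: 2010-10-05.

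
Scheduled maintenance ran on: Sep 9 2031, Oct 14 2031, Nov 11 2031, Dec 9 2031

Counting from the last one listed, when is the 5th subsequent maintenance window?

Gaps: 35, 28, 28 days — a mix of 28 and 35. Every date is a Tuesday.
Each is the 2nd Tuesday of its month.
2nd Tuesday of January 2032: Jan 13 2032.
February 2032 — 2nd Tuesday is Feb 10 2032.
March 2032 — 2nd Tuesday is Mar 9 2032.
2nd Tuesday of April 2032: Apr 13 2032.
May 2032 — 2nd Tuesday is May 11 2032.

May 11 2032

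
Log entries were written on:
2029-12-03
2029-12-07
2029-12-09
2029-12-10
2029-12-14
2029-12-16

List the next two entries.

Every event lands on a Monday or Friday or Sunday (gaps cycle 4, 2, 1, 4, 2).
So the schedule is: every Monday, Friday and Sunday.
The following Monday is 2029-12-17.
The following Friday is 2029-12-21.

2029-12-17, 2029-12-21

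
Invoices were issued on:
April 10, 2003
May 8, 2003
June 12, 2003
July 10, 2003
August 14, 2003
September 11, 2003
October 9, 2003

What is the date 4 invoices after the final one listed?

These are Thursdays at 28- or 35-day spacing (28, 35, 28, 35, 28, 28).
The pattern: 2nd Thursday of the month.
2nd Thursday of November 2003: November 13, 2003.
December 2003 — 2nd Thursday is December 11, 2003.
January 2004 — 2nd Thursday is January 8, 2004.
2nd Thursday of February 2004: February 12, 2004.

February 12, 2004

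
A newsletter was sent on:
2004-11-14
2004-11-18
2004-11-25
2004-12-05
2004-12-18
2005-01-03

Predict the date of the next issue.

2005-01-22

Gaps: 4, 7, 10, 13, 16 days — each gap is 3 larger than the previous one.
Next gap: 19 days. 2005-01-03 + 19 days = 2005-01-22.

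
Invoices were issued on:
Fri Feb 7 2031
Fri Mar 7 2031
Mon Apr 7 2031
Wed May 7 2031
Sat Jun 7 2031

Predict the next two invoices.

Mon Jul 7 2031, Thu Aug 7 2031

The day-of-month is always 7 (28, 31, 30, 31 days between events).
So this recurs on the 7th of each month.
Next: July 2031 → Mon Jul 7 2031.
August 2031: Thu Aug 7 2031.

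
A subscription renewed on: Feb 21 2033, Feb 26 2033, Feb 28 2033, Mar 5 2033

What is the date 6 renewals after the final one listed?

Mar 26 2033

Gaps: 5, 2, 5 days — not constant, but cyclic with period 2.
The events fall on every Monday and Saturday.
The following Monday is Mar 7 2033.
Next Saturday: Mar 12 2033.
Next Monday: Mar 14 2033.
The following Saturday is Mar 19 2033.
Next Monday: Mar 21 2033.
Next Saturday: Mar 26 2033.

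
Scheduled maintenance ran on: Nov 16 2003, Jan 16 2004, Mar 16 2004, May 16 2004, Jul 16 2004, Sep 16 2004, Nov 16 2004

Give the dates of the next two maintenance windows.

Each date is the 16th; the gaps (61, 60, 61, 61, 62, 61) track the month lengths.
The rule is the 16th of every 2 months.
January 2005: Jan 16 2005.
Next: March 2005 → Mar 16 2005.

Jan 16 2005, Mar 16 2005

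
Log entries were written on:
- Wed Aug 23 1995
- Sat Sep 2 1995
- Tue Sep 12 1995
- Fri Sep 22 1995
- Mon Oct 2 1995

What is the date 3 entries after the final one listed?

Wed Nov 1 1995

Every event comes 10 days after the last (10, 10, 10, 10).
Mon Oct 2 1995 + 10 days = Thu Oct 12 1995.
Thu Oct 12 1995 + 10 days = Sun Oct 22 1995.
Sun Oct 22 1995 + 10 days = Wed Nov 1 1995.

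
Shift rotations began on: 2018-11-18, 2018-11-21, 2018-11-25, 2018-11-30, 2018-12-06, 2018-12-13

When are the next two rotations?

2018-12-21, 2018-12-30

Intervals are 3, 4, 5, 6, 7 days — an arithmetic progression with common difference 1.
Next gap: 8 days. 2018-12-13 + 8 days = 2018-12-21.
Next gap: 9 days. 2018-12-21 + 9 days = 2018-12-30.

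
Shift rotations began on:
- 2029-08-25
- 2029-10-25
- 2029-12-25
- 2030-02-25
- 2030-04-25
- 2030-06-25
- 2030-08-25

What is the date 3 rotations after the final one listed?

2031-02-25

The day-of-month is always 25 (61, 61, 62, 59, 61, 61 days between events).
So this recurs on the 25th of every 2 months.
October 2030: 2030-10-25.
Next: December 2030 → 2030-12-25.
Next: February 2031 → 2031-02-25.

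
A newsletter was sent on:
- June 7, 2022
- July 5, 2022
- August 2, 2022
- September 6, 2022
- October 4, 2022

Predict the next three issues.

All dates are Tuesdays, 28, 28, 35, 28 days apart.
Specifically, the 1st Tuesday of each month.
November 2022 — 1st Tuesday is November 1, 2022.
December 2022 — 1st Tuesday is December 6, 2022.
1st Tuesday of January 2023: January 3, 2023.

November 1, 2022; December 6, 2022; January 3, 2023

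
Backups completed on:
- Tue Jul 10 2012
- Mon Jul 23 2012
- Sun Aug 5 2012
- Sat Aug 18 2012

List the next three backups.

The spacing is 13, 13, 13 days — always 13 days.
Sat Aug 18 2012 + 13 days = Fri Aug 31 2012.
Fri Aug 31 2012 + 13 days = Thu Sep 13 2012.
Thu Sep 13 2012 + 13 days = Wed Sep 26 2012.

Fri Aug 31 2012, Thu Sep 13 2012, Wed Sep 26 2012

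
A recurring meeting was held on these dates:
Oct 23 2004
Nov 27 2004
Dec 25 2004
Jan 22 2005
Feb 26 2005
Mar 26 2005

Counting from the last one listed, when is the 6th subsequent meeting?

Sep 24 2005

All dates are Saturdays, 35, 28, 28, 35, 28 days apart.
Specifically, the 4th Saturday of each month.
4th Saturday of April 2005: Apr 23 2005.
4th Saturday of May 2005: May 28 2005.
June 2005 — 4th Saturday is Jun 25 2005.
July 2005 — 4th Saturday is Jul 23 2005.
August 2005 — 4th Saturday is Aug 27 2005.
September 2005 — 4th Saturday is Sep 24 2005.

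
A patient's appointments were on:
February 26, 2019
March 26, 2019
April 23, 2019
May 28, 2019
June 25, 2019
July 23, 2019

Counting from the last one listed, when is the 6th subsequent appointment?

Gaps: 28, 28, 35, 28, 28 days — a mix of 28 and 35. Every date is a Tuesday.
Each is the 4th Tuesday of its month.
4th Tuesday of August 2019: August 27, 2019.
September 2019 — 4th Tuesday is September 24, 2019.
4th Tuesday of October 2019: October 22, 2019.
November 2019 — 4th Tuesday is November 26, 2019.
December 2019 — 4th Tuesday is December 24, 2019.
4th Tuesday of January 2020: January 28, 2020.

January 28, 2020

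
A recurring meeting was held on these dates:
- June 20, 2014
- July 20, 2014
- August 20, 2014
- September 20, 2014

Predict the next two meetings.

October 20, 2014; November 20, 2014

Gaps: 30, 31, 31 days — not constant. Every event is on the 20th of the month.
Pattern: the 20th of each month.
October 2014: October 20, 2014.
Next: November 2014 → November 20, 2014.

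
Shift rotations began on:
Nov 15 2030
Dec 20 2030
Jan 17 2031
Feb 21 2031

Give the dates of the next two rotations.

All dates are Fridays, 35, 28, 35 days apart.
Specifically, the 3rd Friday of each month.
March 2031 — 3rd Friday is Mar 21 2031.
April 2031 — 3rd Friday is Apr 18 2031.

Mar 21 2031, Apr 18 2031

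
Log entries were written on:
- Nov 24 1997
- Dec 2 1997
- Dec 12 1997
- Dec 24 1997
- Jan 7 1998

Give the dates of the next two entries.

Jan 23 1998, Feb 10 1998

The spacing grows by 2 each time: 8, 10, 12, 14 days.
Next gap: 16 days. Jan 7 1998 + 16 days = Jan 23 1998.
Next gap: 18 days. Jan 23 1998 + 18 days = Feb 10 1998.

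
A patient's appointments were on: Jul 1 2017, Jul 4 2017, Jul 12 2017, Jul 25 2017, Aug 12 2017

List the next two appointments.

Sep 4 2017, Oct 2 2017

Intervals are 3, 8, 13, 18 days — an arithmetic progression with common difference 5.
Next gap: 23 days. Aug 12 2017 + 23 days = Sep 4 2017.
Next gap: 28 days. Sep 4 2017 + 28 days = Oct 2 2017.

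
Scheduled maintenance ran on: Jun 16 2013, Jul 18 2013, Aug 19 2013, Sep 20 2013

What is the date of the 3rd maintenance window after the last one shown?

Dec 25 2013

Gaps between consecutive events: 32, 32, 32 days — a constant 32-day interval.
Sep 20 2013 + 32 days = Oct 22 2013.
Oct 22 2013 + 32 days = Nov 23 2013.
Nov 23 2013 + 32 days = Dec 25 2013.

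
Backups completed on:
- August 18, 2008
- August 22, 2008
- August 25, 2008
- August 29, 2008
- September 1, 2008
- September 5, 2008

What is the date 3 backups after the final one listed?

September 15, 2008

The gap pattern 4, 3, 4, 3, 4 repeats every 2 events.
These are the Mondays and Fridays of each week.
The following Monday is September 8, 2008.
The following Friday is September 12, 2008.
The following Monday is September 15, 2008.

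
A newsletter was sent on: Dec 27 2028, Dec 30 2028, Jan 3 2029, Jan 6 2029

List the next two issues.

Gaps: 3, 4, 3 days — not constant, but cyclic with period 2.
The events fall on every Wednesday and Saturday.
The following Wednesday is Jan 10 2029.
The following Saturday is Jan 13 2029.

Jan 10 2029, Jan 13 2029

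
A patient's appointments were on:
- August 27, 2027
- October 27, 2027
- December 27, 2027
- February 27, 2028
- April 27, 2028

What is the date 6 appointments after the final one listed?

April 27, 2029

Gaps: 61, 61, 62, 60 days — not constant. Every event is on the 27th of the month.
Pattern: the 27th of every 2 months.
June 2028: June 27, 2028.
Next: August 2028 → August 27, 2028.
Next: October 2028 → October 27, 2028.
Next: December 2028 → December 27, 2028.
February 2029: February 27, 2029.
Next: April 2029 → April 27, 2029.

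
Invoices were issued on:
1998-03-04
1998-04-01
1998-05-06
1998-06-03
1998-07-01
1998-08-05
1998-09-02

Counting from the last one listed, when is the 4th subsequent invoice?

All dates are Wednesdays, 28, 35, 28, 28, 35, 28 days apart.
Specifically, the 1st Wednesday of each month.
October 1998 — 1st Wednesday is 1998-10-07.
1st Wednesday of November 1998: 1998-11-04.
December 1998 — 1st Wednesday is 1998-12-02.
1st Wednesday of January 1999: 1999-01-06.

1999-01-06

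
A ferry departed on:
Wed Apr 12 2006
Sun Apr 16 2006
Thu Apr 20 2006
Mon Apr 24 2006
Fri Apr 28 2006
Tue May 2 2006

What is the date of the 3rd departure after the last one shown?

The spacing is 4, 4, 4, 4, 4 days — always 4 days.
Tue May 2 2006 + 4 days = Sat May 6 2006.
Sat May 6 2006 + 4 days = Wed May 10 2006.
Wed May 10 2006 + 4 days = Sun May 14 2006.

Sun May 14 2006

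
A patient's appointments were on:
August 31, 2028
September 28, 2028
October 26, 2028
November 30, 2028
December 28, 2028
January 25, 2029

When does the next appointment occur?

All Thursdays; the gaps (28, 28, 35, 28, 28) vary with month length.
This is the last Thursday of each month.
Last Thursday of February 2029: February 22, 2029.

February 22, 2029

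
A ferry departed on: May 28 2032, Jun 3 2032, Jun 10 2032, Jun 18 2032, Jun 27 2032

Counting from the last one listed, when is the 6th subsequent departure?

Gaps: 6, 7, 8, 9 days — each gap is 1 larger than the previous one.
Next gap: 10 days. Jun 27 2032 + 10 days = Jul 7 2032.
Next gap: 11 days. Jul 7 2032 + 11 days = Jul 18 2032.
Next gap: 12 days. Jul 18 2032 + 12 days = Jul 30 2032.
Next gap: 13 days. Jul 30 2032 + 13 days = Aug 12 2032.
Next gap: 14 days. Aug 12 2032 + 14 days = Aug 26 2032.
Next gap: 15 days. Aug 26 2032 + 15 days = Sep 10 2032.

Sep 10 2032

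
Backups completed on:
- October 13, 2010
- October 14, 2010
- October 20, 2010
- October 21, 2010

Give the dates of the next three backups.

The gap pattern 1, 6, 1 repeats every 2 events.
These are the Wednesdays and Thursdays of each week.
Next Wednesday: October 27, 2010.
Next Thursday: October 28, 2010.
The following Wednesday is November 3, 2010.

October 27, 2010; October 28, 2010; November 3, 2010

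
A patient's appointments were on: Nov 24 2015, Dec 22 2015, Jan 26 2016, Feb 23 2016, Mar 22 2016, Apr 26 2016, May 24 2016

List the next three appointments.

All dates are Tuesdays, 28, 35, 28, 28, 35, 28 days apart.
Specifically, the 4th Tuesday of each month.
4th Tuesday of June 2016: Jun 28 2016.
4th Tuesday of July 2016: Jul 26 2016.
August 2016 — 4th Tuesday is Aug 23 2016.

Jun 28 2016, Jul 26 2016, Aug 23 2016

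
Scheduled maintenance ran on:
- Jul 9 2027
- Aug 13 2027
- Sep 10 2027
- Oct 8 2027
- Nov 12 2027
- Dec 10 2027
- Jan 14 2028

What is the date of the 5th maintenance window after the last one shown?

Jun 9 2028

Gaps: 35, 28, 28, 35, 28, 35 days — a mix of 28 and 35. Every date is a Friday.
Each is the 2nd Friday of its month.
February 2028 — 2nd Friday is Feb 11 2028.
2nd Friday of March 2028: Mar 10 2028.
2nd Friday of April 2028: Apr 14 2028.
May 2028 — 2nd Friday is May 12 2028.
June 2028 — 2nd Friday is Jun 9 2028.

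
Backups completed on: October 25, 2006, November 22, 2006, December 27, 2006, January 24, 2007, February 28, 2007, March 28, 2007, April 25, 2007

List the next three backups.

May 23, 2007; June 27, 2007; July 25, 2007

All dates are Wednesdays, 28, 35, 28, 35, 28, 28 days apart.
Specifically, the 4th Wednesday of each month.
May 2007 — 4th Wednesday is May 23, 2007.
June 2007 — 4th Wednesday is June 27, 2007.
4th Wednesday of July 2007: July 25, 2007.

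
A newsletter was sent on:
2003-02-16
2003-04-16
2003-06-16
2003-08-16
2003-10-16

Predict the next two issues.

2003-12-16, 2004-02-16

Each date is the 16th; the gaps (59, 61, 61, 61) track the month lengths.
The rule is the 16th of every 2 months.
December 2003: 2003-12-16.
Next: February 2004 → 2004-02-16.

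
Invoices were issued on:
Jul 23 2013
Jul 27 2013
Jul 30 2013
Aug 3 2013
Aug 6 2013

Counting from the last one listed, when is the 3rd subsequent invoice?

Gaps: 4, 3, 4, 3 days — not constant, but cyclic with period 2.
The events fall on every Tuesday and Saturday.
Next Saturday: Aug 10 2013.
Next Tuesday: Aug 13 2013.
The following Saturday is Aug 17 2013.

Aug 17 2013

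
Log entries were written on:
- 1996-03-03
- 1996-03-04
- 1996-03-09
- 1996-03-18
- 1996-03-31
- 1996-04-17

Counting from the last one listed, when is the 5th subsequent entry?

1996-09-09

Gaps: 1, 5, 9, 13, 17 days — each gap is 4 larger than the previous one.
Next gap: 21 days. 1996-04-17 + 21 days = 1996-05-08.
Next gap: 25 days. 1996-05-08 + 25 days = 1996-06-02.
Next gap: 29 days. 1996-06-02 + 29 days = 1996-07-01.
Next gap: 33 days. 1996-07-01 + 33 days = 1996-08-03.
Next gap: 37 days. 1996-08-03 + 37 days = 1996-09-09.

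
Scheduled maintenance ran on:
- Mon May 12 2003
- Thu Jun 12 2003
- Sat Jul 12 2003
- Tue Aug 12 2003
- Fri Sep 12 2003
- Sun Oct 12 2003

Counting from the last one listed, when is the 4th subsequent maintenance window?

Gaps: 31, 30, 31, 31, 30 days — not constant. Every event is on the 12th of the month.
Pattern: the 12th of each month.
Next: November 2003 → Wed Nov 12 2003.
Next: December 2003 → Fri Dec 12 2003.
January 2004: Mon Jan 12 2004.
February 2004: Thu Feb 12 2004.

Thu Feb 12 2004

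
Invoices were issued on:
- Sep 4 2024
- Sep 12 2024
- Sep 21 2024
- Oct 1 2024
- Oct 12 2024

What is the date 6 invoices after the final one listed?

Jan 7 2025

The spacing grows by 1 each time: 8, 9, 10, 11 days.
Next gap: 12 days. Oct 12 2024 + 12 days = Oct 24 2024.
Next gap: 13 days. Oct 24 2024 + 13 days = Nov 6 2024.
Next gap: 14 days. Nov 6 2024 + 14 days = Nov 20 2024.
Next gap: 15 days. Nov 20 2024 + 15 days = Dec 5 2024.
Next gap: 16 days. Dec 5 2024 + 16 days = Dec 21 2024.
Next gap: 17 days. Dec 21 2024 + 17 days = Jan 7 2025.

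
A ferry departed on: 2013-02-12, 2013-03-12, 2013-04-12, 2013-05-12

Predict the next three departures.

2013-06-12, 2013-07-12, 2013-08-12

Gaps: 28, 31, 30 days — not constant. Every event is on the 12th of the month.
Pattern: the 12th of each month.
June 2013: 2013-06-12.
Next: July 2013 → 2013-07-12.
August 2013: 2013-08-12.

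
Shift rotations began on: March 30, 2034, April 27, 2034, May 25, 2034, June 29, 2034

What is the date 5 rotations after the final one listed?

November 30, 2034

These are Thursdays with 28, 28, 35-day gaps.
Each is the final Thursday of its month — March 30, 2034 is past the 28th, so '4th Thursday' doesn't fit.
Last Thursday of July 2034: July 27, 2034.
Last Thursday of August 2034: August 31, 2034.
September 2034 ends with Thursday September 28, 2034.
Last Thursday of October 2034: October 26, 2034.
November 2034 ends with Thursday November 30, 2034.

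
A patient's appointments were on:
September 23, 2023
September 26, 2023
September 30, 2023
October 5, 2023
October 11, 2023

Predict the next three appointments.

October 18, 2023; October 26, 2023; November 4, 2023

Gaps: 3, 4, 5, 6 days — each gap is 1 larger than the previous one.
Next gap: 7 days. October 11, 2023 + 7 days = October 18, 2023.
Next gap: 8 days. October 18, 2023 + 8 days = October 26, 2023.
Next gap: 9 days. October 26, 2023 + 9 days = November 4, 2023.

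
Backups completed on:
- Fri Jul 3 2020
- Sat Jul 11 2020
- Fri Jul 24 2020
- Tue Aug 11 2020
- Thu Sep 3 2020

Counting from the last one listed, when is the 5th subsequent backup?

Gaps: 8, 13, 18, 23 days — each gap is 5 larger than the previous one.
Next gap: 28 days. Thu Sep 3 2020 + 28 days = Thu Oct 1 2020.
Next gap: 33 days. Thu Oct 1 2020 + 33 days = Tue Nov 3 2020.
Next gap: 38 days. Tue Nov 3 2020 + 38 days = Fri Dec 11 2020.
Next gap: 43 days. Fri Dec 11 2020 + 43 days = Sat Jan 23 2021.
Next gap: 48 days. Sat Jan 23 2021 + 48 days = Fri Mar 12 2021.

Fri Mar 12 2021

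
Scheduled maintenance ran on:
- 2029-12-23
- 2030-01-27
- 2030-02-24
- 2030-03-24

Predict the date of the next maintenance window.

2030-04-28

These are Sundays at 28- or 35-day spacing (35, 28, 28).
The pattern: 4th Sunday of the month.
4th Sunday of April 2030: 2030-04-28.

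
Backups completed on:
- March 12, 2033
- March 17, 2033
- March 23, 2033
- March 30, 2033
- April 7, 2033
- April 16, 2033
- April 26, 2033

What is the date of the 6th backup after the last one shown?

Gaps: 5, 6, 7, 8, 9, 10 days — each gap is 1 larger than the previous one.
Next gap: 11 days. April 26, 2033 + 11 days = May 7, 2033.
Next gap: 12 days. May 7, 2033 + 12 days = May 19, 2033.
Next gap: 13 days. May 19, 2033 + 13 days = June 1, 2033.
Next gap: 14 days. June 1, 2033 + 14 days = June 15, 2033.
Next gap: 15 days. June 15, 2033 + 15 days = June 30, 2033.
Next gap: 16 days. June 30, 2033 + 16 days = July 16, 2033.

July 16, 2033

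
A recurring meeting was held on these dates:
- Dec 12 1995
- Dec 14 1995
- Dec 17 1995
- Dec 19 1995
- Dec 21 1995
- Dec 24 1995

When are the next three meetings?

Dec 26 1995, Dec 28 1995, Dec 31 1995

Gaps: 2, 3, 2, 2, 3 days — not constant, but cyclic with period 3.
The events fall on every Tuesday, Thursday and Sunday.
The following Tuesday is Dec 26 1995.
The following Thursday is Dec 28 1995.
The following Sunday is Dec 31 1995.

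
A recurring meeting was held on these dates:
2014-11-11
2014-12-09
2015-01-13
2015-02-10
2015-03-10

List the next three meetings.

These are Tuesdays at 28- or 35-day spacing (28, 35, 28, 28).
The pattern: 2nd Tuesday of the month.
2nd Tuesday of April 2015: 2015-04-14.
2nd Tuesday of May 2015: 2015-05-12.
2nd Tuesday of June 2015: 2015-06-09.

2015-04-14, 2015-05-12, 2015-06-09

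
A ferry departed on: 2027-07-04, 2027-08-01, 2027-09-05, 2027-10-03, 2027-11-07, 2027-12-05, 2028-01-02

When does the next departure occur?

2028-02-06

All dates are Sundays, 28, 35, 28, 35, 28, 28 days apart.
Specifically, the 1st Sunday of each month.
February 2028 — 1st Sunday is 2028-02-06.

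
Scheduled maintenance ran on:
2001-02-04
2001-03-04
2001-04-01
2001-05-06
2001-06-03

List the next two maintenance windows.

2001-07-01, 2001-08-05

These are Sundays at 28- or 35-day spacing (28, 28, 35, 28).
The pattern: 1st Sunday of the month.
July 2001 — 1st Sunday is 2001-07-01.
1st Sunday of August 2001: 2001-08-05.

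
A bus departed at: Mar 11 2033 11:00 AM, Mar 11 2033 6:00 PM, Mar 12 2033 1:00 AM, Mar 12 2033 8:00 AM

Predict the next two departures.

Gaps: 7, 7, 7 hours — each event is 7 hours after the previous one.
Mar 12 2033 8:00 AM + 7 h = Mar 12 2033 3:00 PM.
Mar 12 2033 3:00 PM + 7 h = Mar 12 2033 10:00 PM.

Mar 12 2033 3:00 PM, Mar 12 2033 10:00 PM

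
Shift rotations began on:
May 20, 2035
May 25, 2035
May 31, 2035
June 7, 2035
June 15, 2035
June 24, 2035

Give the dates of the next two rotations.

Gaps: 5, 6, 7, 8, 9 days — each gap is 1 larger than the previous one.
Next gap: 10 days. June 24, 2035 + 10 days = July 4, 2035.
Next gap: 11 days. July 4, 2035 + 11 days = July 15, 2035.

July 4, 2035; July 15, 2035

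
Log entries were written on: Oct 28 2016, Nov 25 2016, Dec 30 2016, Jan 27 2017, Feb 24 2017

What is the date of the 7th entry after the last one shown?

Sep 29 2017

Every date is a Friday; gaps 28, 35, 28, 28 days.
Each is the last Friday of its month (at least one falls on the 29th or later, ruling out '4th Friday').
Last Friday of March 2017: Mar 31 2017.
April 2017 ends with Friday Apr 28 2017.
Last Friday of May 2017: May 26 2017.
June 2017 ends with Friday Jun 30 2017.
Last Friday of July 2017: Jul 28 2017.
Last Friday of August 2017: Aug 25 2017.
September 2017 ends with Friday Sep 29 2017.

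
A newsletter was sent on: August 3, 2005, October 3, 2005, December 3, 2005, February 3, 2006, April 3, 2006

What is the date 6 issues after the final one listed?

The day-of-month is always 3 (61, 61, 62, 59 days between events).
So this recurs on the 3rd of every 2 months.
Next: June 2006 → June 3, 2006.
August 2006: August 3, 2006.
Next: October 2006 → October 3, 2006.
December 2006: December 3, 2006.
February 2007: February 3, 2007.
Next: April 2007 → April 3, 2007.

April 3, 2007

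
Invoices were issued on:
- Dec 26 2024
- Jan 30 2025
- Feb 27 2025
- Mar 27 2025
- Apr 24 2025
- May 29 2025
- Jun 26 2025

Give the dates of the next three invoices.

Jul 31 2025, Aug 28 2025, Sep 25 2025

All Thursdays; the gaps (35, 28, 28, 28, 35, 28) vary with month length.
This is the last Thursday of each month.
July 2025 ends with Thursday Jul 31 2025.
Last Thursday of August 2025: Aug 28 2025.
September 2025 ends with Thursday Sep 25 2025.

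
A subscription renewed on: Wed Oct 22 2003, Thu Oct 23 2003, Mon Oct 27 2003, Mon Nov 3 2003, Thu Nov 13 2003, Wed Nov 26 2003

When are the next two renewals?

Fri Dec 12 2003, Wed Dec 31 2003

Intervals are 1, 4, 7, 10, 13 days — an arithmetic progression with common difference 3.
Next gap: 16 days. Wed Nov 26 2003 + 16 days = Fri Dec 12 2003.
Next gap: 19 days. Fri Dec 12 2003 + 19 days = Wed Dec 31 2003.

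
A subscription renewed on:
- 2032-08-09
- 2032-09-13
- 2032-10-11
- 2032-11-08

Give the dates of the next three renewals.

2032-12-13, 2033-01-10, 2033-02-14

All dates are Mondays, 35, 28, 28 days apart.
Specifically, the 2nd Monday of each month.
December 2032 — 2nd Monday is 2032-12-13.
2nd Monday of January 2033: 2033-01-10.
February 2033 — 2nd Monday is 2033-02-14.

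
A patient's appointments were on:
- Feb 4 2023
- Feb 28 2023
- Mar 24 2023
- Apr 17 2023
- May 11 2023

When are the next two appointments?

Jun 4 2023, Jun 28 2023

Every event comes 24 days after the last (24, 24, 24, 24).
May 11 2023 + 24 days = Jun 4 2023.
Jun 4 2023 + 24 days = Jun 28 2023.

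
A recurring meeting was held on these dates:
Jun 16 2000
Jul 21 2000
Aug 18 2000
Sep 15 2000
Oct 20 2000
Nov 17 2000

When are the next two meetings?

Gaps: 35, 28, 28, 35, 28 days — a mix of 28 and 35. Every date is a Friday.
Each is the 3rd Friday of its month.
3rd Friday of December 2000: Dec 15 2000.
3rd Friday of January 2001: Jan 19 2001.

Dec 15 2000, Jan 19 2001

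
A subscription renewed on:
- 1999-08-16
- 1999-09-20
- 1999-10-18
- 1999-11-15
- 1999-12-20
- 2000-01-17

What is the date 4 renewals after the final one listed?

2000-05-15

All dates are Mondays, 35, 28, 28, 35, 28 days apart.
Specifically, the 3rd Monday of each month.
3rd Monday of February 2000: 2000-02-21.
March 2000 — 3rd Monday is 2000-03-20.
3rd Monday of April 2000: 2000-04-17.
3rd Monday of May 2000: 2000-05-15.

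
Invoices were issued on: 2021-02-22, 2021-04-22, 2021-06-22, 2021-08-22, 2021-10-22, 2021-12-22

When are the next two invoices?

2022-02-22, 2022-04-22

The day-of-month is always 22 (59, 61, 61, 61, 61 days between events).
So this recurs on the 22nd of every 2 months.
Next: February 2022 → 2022-02-22.
April 2022: 2022-04-22.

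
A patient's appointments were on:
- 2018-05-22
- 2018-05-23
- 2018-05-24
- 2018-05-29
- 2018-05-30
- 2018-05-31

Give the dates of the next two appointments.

2018-06-05, 2018-06-06

Every event lands on a Tuesday or Wednesday or Thursday (gaps cycle 1, 1, 5, 1, 1).
So the schedule is: every Tuesday, Wednesday and Thursday.
Next Tuesday: 2018-06-05.
Next Wednesday: 2018-06-06.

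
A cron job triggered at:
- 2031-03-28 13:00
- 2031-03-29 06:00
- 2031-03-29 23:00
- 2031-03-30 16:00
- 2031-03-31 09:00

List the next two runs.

Gaps: 17, 17, 17, 17 hours — each event is 17 hours after the previous one.
2031-03-31 09:00 + 17 h = 2031-04-01 02:00.
2031-04-01 02:00 + 17 h = 2031-04-01 19:00.

2031-04-01 02:00, 2031-04-01 19:00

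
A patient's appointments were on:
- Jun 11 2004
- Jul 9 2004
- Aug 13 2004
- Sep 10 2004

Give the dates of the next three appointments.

Oct 8 2004, Nov 12 2004, Dec 10 2004

These are Fridays at 28- or 35-day spacing (28, 35, 28).
The pattern: 2nd Friday of the month.
2nd Friday of October 2004: Oct 8 2004.
2nd Friday of November 2004: Nov 12 2004.
December 2004 — 2nd Friday is Dec 10 2004.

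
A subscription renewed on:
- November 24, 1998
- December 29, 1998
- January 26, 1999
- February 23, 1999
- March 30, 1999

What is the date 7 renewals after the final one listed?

Every date is a Tuesday; gaps 35, 28, 28, 35 days.
Each is the last Tuesday of its month (at least one falls on the 29th or later, ruling out '4th Tuesday').
April 1999 ends with Tuesday April 27, 1999.
Last Tuesday of May 1999: May 25, 1999.
Last Tuesday of June 1999: June 29, 1999.
July 1999 ends with Tuesday July 27, 1999.
Last Tuesday of August 1999: August 31, 1999.
September 1999 ends with Tuesday September 28, 1999.
Last Tuesday of October 1999: October 26, 1999.

October 26, 1999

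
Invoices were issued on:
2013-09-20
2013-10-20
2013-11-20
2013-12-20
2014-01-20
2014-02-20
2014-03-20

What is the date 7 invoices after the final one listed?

Gaps: 30, 31, 30, 31, 31, 28 days — not constant. Every event is on the 20th of the month.
Pattern: the 20th of each month.
Next: April 2014 → 2014-04-20.
May 2014: 2014-05-20.
Next: June 2014 → 2014-06-20.
July 2014: 2014-07-20.
August 2014: 2014-08-20.
September 2014: 2014-09-20.
October 2014: 2014-10-20.

2014-10-20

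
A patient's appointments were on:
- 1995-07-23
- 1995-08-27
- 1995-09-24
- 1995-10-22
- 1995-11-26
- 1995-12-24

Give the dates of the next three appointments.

1996-01-28, 1996-02-25, 1996-03-24

These are Sundays at 28- or 35-day spacing (35, 28, 28, 35, 28).
The pattern: 4th Sunday of the month.
January 1996 — 4th Sunday is 1996-01-28.
February 1996 — 4th Sunday is 1996-02-25.
4th Sunday of March 1996: 1996-03-24.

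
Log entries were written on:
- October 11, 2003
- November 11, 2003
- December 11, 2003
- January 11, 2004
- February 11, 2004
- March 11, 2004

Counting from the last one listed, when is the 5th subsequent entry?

August 11, 2004

Gaps: 31, 30, 31, 31, 29 days — not constant. Every event is on the 11th of the month.
Pattern: the 11th of each month.
April 2004: April 11, 2004.
Next: May 2004 → May 11, 2004.
June 2004: June 11, 2004.
Next: July 2004 → July 11, 2004.
Next: August 2004 → August 11, 2004.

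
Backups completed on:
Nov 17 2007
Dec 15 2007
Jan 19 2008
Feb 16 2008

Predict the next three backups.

Mar 15 2008, Apr 19 2008, May 17 2008

All dates are Saturdays, 28, 35, 28 days apart.
Specifically, the 3rd Saturday of each month.
March 2008 — 3rd Saturday is Mar 15 2008.
3rd Saturday of April 2008: Apr 19 2008.
May 2008 — 3rd Saturday is May 17 2008.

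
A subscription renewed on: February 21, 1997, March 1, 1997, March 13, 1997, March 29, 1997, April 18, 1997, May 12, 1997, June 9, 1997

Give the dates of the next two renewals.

Gaps: 8, 12, 16, 20, 24, 28 days — each gap is 4 larger than the previous one.
Next gap: 32 days. June 9, 1997 + 32 days = July 11, 1997.
Next gap: 36 days. July 11, 1997 + 36 days = August 16, 1997.

July 11, 1997; August 16, 1997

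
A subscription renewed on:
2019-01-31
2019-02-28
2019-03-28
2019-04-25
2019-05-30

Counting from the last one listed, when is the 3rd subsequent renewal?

2019-08-29

Every date is a Thursday; gaps 28, 28, 28, 35 days.
Each is the last Thursday of its month (at least one falls on the 29th or later, ruling out '4th Thursday').
June 2019 ends with Thursday 2019-06-27.
Last Thursday of July 2019: 2019-07-25.
Last Thursday of August 2019: 2019-08-29.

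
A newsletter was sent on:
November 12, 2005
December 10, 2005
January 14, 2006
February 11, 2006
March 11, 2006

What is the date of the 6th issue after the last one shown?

September 9, 2006

Gaps: 28, 35, 28, 28 days — a mix of 28 and 35. Every date is a Saturday.
Each is the 2nd Saturday of its month.
April 2006 — 2nd Saturday is April 8, 2006.
May 2006 — 2nd Saturday is May 13, 2006.
June 2006 — 2nd Saturday is June 10, 2006.
July 2006 — 2nd Saturday is July 8, 2006.
2nd Saturday of August 2006: August 12, 2006.
2nd Saturday of September 2006: September 9, 2006.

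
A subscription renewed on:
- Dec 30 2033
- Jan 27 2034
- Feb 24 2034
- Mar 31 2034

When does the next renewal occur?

Apr 28 2034

All Fridays; the gaps (28, 28, 35) vary with month length.
This is the last Friday of each month.
Last Friday of April 2034: Apr 28 2034.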